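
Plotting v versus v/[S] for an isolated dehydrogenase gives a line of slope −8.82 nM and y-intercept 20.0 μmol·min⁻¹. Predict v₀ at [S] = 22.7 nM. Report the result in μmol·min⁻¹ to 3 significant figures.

In the Eadie–Hofstee form v = Vmax − Km·(v/[S]), the slope is −Km and the intercept is Vmax, so Km = 8.82 nM and Vmax = 20.0 μmol·min⁻¹.
v = 20.0 × 22.7/(8.82 + 22.7) = 14.4 μmol·min⁻¹.

14.4 μmol·min⁻¹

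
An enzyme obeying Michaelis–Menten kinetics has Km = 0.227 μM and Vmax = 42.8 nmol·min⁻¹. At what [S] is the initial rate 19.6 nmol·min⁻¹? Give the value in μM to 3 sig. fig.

The required fractional saturation is v/Vmax = 19.6/42.8 = 0.4579.
Then [S]/(Km+[S]) = 0.4579 ⇒ [S] = 0.227 × 0.4579/(1 − 0.4579) = 0.192 μM.

0.192 μM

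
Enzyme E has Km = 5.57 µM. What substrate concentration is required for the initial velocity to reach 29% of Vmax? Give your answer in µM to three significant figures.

v/Vmax = [S]/(Km+[S]) = 0.29, so [S] = Km·0.29/(1 − 0.29) = 5.57 × 0.4085.
[S] = 2.28 µM.

2.28 µM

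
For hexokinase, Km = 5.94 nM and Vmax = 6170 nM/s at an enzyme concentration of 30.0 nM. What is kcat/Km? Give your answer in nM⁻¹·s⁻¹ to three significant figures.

34.6 nM⁻¹·s⁻¹

kcat = Vmax/[E]total = 6170/30.0 = 206 s⁻¹.
kcat/Km = 206/5.94 = 34.6 nM⁻¹·s⁻¹.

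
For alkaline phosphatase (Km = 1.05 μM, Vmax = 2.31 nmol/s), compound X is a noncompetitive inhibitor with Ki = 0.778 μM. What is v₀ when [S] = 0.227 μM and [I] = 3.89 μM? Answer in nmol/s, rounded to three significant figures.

0.0684 nmol/s

α = 1 + [I]/Ki = 1 + 3.89/0.778 = 6.000.
For a noncompetitive inhibitor, Vmax is reduced to Vmax/α while Km is unchanged: Km,app = 1.05 μM, Vmax,app = 0.385 nmol/s.
v = Vmax,app·[S]/(Km,app + [S]) = 0.385 × 0.227/(1.05 + 0.227) = 0.0684 nmol/s.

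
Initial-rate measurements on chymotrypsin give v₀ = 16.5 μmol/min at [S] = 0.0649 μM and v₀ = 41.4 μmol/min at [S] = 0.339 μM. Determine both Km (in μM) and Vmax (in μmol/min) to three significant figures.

Km = 0.188 μM; Vmax = 64.4 μmol/min

From v = Vmax[S]/(Km+[S]), each point gives Vmax = v(Km+[S])/[S].
Equating: 16.5(Km+0.0649)/0.0649 = 41.4(Km+0.339)/0.339.
254.2·Km + 16.5 = 122.1·Km + 41.4, so (254.2 − 122.1)·Km = 41.4 − 16.5.
Km = 24.90/132.1 = 0.188 μM; then Vmax = 16.5(0.188+0.0649)/0.0649 = 64.4 μmol/min.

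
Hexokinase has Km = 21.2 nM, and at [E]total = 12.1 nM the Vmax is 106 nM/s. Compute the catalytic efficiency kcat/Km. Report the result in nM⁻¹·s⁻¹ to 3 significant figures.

kcat = Vmax/[E]total = 106/12.1 = 8.76 s⁻¹.
kcat/Km = 8.76/21.2 = 0.413 nM⁻¹·s⁻¹.

0.413 nM⁻¹·s⁻¹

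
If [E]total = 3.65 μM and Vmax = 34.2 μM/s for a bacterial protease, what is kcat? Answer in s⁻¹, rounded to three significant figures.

kcat = Vmax/[E]total = 34.2 μM/s / 3.65 μM = 9.37 s⁻¹.

9.37 s⁻¹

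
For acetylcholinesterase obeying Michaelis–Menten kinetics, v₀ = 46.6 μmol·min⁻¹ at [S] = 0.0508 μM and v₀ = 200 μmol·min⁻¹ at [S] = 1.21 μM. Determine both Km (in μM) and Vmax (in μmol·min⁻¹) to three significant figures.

In reciprocal form, 1/v = (Km/Vmax)·(1/[S]) + 1/Vmax. The two points give (1/[S], 1/v) = (19.69, 0.02146) and (0.8264, 0.005000).
Slope = (0.02146 − 0.005000)/(19.69 − 0.8264) = 0.0008728; intercept = 0.02146 − 0.0008728×19.69 = 0.004279.
Vmax = 1/intercept = 234 μmol·min⁻¹; Km = slope × Vmax = 0.0008728 × 234 = 0.204 μM.

Km = 0.204 μM; Vmax = 234 μmol·min⁻¹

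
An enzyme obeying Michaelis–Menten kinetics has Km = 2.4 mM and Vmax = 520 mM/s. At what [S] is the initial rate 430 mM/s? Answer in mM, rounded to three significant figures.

11.5 mM

The required fractional saturation is v/Vmax = 430/520 = 0.8269.
Then [S]/(Km+[S]) = 0.8269 ⇒ [S] = 2.4 × 0.8269/(1 − 0.8269) = 11.5 mM.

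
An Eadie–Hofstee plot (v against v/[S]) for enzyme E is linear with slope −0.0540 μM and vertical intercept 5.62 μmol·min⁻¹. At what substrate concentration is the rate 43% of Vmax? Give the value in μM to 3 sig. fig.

0.0407 μM

The Eadie–Hofstee slope gives Km = 0.0540 μM (slope = −Km).
v/Vmax = [S]/(Km+[S]) = 0.43 ⇒ [S] = Km·0.43/(1−0.43) = 0.0540 × 0.7544 = 0.0407 μM.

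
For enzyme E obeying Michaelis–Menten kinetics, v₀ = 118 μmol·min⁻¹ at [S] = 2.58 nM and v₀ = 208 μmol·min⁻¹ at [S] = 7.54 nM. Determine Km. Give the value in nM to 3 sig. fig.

In reciprocal form, 1/v = (Km/Vmax)·(1/[S]) + 1/Vmax. The two points give (1/[S], 1/v) = (0.3876, 0.008475) and (0.1326, 0.004808).
Slope = (0.008475 − 0.004808)/(0.3876 − 0.1326) = 0.01438; intercept = 0.008475 − 0.01438×0.3876 = 0.002900.
Vmax = 1/intercept = 345 μmol·min⁻¹; Km = slope × Vmax = 0.01438 × 345 = 4.96 nM.

4.96 nM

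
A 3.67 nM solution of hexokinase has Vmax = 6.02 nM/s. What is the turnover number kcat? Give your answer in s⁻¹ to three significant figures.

1.64 s⁻¹

kcat = Vmax/[E]total = 6.02 nM/s / 3.67 nM = 1.64 s⁻¹.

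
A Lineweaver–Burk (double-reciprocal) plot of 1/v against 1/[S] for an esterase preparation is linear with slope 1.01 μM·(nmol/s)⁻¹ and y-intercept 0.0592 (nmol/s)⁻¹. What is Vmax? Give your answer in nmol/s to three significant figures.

The y-intercept of a Lineweaver–Burk plot equals 1/Vmax, so Vmax = 1/0.0592 = 16.9 nmol/s.

16.9 nmol/s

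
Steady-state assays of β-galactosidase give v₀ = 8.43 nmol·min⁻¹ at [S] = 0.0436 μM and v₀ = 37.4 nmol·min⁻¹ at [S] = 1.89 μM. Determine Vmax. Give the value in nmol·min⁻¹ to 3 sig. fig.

In reciprocal form, 1/v = (Km/Vmax)·(1/[S]) + 1/Vmax. The two points give (1/[S], 1/v) = (22.94, 0.1186) and (0.5291, 0.02674).
Slope = (0.1186 − 0.02674)/(22.94 − 0.5291) = 0.004101; intercept = 0.1186 − 0.004101×22.94 = 0.02457.
Vmax = 1/intercept = 40.7 nmol·min⁻¹; Km = slope × Vmax = 0.004101 × 40.7 = 0.167 μM.

40.7 nmol·min⁻¹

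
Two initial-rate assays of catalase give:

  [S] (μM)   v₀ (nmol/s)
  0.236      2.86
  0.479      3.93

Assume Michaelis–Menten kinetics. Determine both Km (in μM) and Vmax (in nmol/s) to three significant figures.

Km = 0.273 μM; Vmax = 6.17 nmol/s

From v = Vmax[S]/(Km+[S]), each point gives Vmax = v(Km+[S])/[S].
Equating: 2.86(Km+0.236)/0.236 = 3.93(Km+0.479)/0.479.
12.12·Km + 2.86 = 8.205·Km + 3.93, so (12.12 − 8.205)·Km = 3.93 − 2.86.
Km = 1.070/3.914 = 0.273 μM; then Vmax = 2.86(0.273+0.236)/0.236 = 6.17 nmol/s.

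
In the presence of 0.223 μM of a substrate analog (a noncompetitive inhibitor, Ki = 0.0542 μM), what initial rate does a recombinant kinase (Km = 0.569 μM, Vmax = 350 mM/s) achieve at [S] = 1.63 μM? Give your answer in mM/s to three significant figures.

50.7 mM/s

With α = 1 + [I]/Ki = 1 + 0.223/0.0542 = 5.114, the noncompetitive rate law is v = (Vmax/α)·[S] / (Km + [S]).
v = (350/5.114)×1.63 / (0.569 + 1.63) = 111.5/2.199 = 50.7 mM/s.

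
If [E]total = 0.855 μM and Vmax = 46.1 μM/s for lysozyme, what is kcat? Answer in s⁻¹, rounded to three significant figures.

kcat = Vmax/[E]total = 46.1 μM/s / 0.855 μM = 53.9 s⁻¹.

53.9 s⁻¹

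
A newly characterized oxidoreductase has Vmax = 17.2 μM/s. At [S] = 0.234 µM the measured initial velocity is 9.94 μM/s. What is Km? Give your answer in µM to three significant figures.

v/Vmax = 9.94/17.2 = 0.5779 = [S]/(Km+[S]).
So Km + [S] = [S]/0.5779 = 0.4049 µM, giving Km = 0.4049 − 0.234 = 0.171 µM.

0.171 µM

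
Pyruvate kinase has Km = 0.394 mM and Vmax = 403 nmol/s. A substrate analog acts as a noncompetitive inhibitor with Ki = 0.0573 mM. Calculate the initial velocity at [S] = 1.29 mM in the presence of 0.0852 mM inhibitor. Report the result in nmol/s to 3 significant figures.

With α = 1 + [I]/Ki = 1 + 0.0852/0.0573 = 2.487, the noncompetitive rate law is v = (Vmax/α)·[S] / (Km + [S]).
v = (403/2.487)×1.29 / (0.394 + 1.29) = 209.0/1.684 = 124 nmol/s.

124 nmol/s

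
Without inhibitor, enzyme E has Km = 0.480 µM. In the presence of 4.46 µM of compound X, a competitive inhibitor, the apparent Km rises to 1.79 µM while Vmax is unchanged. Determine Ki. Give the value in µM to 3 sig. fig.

1.63 µM

Competitive: Km,app = α·Km with α = 1 + [I]/Ki.
α = Km,app/Km = 1.79/0.480 = 3.729.
Since α = 1 + [I]/Ki, [I]/Ki = 3.729 − 1 = 2.729 and Ki = 4.46/2.729 = 1.63 µM.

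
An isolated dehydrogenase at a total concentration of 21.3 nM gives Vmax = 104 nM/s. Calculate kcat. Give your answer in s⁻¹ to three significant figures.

kcat = Vmax/[E]total = 104 nM/s / 21.3 nM = 4.88 s⁻¹.

4.88 s⁻¹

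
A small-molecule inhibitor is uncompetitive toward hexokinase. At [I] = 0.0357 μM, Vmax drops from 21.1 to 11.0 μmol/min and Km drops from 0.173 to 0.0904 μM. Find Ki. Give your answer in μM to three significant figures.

Uncompetitive: Vmax,app = Vmax/α (and Km,app = Km/α) with α = 1 + [I]/Ki.
α = Vmax/Vmax,app = 21.1/11.0 = 1.918.
Since α = 1 + [I]/Ki, [I]/Ki = 1.918 − 1 = 0.9182 and Ki = 0.0357/0.9182 = 0.0389 μM.

0.0389 μM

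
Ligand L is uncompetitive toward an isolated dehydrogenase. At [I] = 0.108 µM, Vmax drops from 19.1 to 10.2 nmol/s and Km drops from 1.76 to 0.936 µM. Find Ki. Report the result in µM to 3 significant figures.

Uncompetitive: Vmax,app = Vmax/α (and Km,app = Km/α) with α = 1 + [I]/Ki.
α = Vmax/Vmax,app = 19.1/10.2 = 1.873.
Since α = 1 + [I]/Ki, [I]/Ki = 1.873 − 1 = 0.8725 and Ki = 0.108/0.8725 = 0.124 µM.

0.124 µM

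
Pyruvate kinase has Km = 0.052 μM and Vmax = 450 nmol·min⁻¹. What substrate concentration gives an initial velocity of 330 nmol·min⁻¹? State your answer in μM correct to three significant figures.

0.143 μM

The required fractional saturation is v/Vmax = 330/450 = 0.7333.
Then [S]/(Km+[S]) = 0.7333 ⇒ [S] = 0.052 × 0.7333/(1 − 0.7333) = 0.143 μM.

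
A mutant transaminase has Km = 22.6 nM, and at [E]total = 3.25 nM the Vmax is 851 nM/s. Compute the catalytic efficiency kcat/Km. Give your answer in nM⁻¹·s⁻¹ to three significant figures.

11.6 nM⁻¹·s⁻¹

kcat = Vmax/[E]total = 851/3.25 = 262 s⁻¹.
kcat/Km = 262/22.6 = 11.6 nM⁻¹·s⁻¹.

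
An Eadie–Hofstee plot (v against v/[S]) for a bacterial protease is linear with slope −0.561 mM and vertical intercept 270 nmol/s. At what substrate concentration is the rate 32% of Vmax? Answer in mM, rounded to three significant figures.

0.264 mM

The Eadie–Hofstee slope gives Km = 0.561 mM (slope = −Km).
v/Vmax = [S]/(Km+[S]) = 0.32 ⇒ [S] = Km·0.32/(1−0.32) = 0.561 × 0.4706 = 0.264 mM.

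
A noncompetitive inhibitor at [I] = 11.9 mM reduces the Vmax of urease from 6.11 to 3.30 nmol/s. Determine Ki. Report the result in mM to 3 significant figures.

14.0 mM

Noncompetitive: Vmax,app = Vmax/α with α = 1 + [I]/Ki.
α = Vmax/Vmax,app = 6.11/3.30 = 1.852.
Ki = [I]/(α − 1) = 11.9/0.8515 = 14.0 mM.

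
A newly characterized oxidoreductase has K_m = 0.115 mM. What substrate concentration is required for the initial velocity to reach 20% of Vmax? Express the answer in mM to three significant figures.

0.0288 mM

v/Vmax = [S]/(Km+[S]) = 0.2, so [S] = Km·0.2/(1 − 0.2) = 0.115 × 0.2500.
[S] = 0.0288 mM.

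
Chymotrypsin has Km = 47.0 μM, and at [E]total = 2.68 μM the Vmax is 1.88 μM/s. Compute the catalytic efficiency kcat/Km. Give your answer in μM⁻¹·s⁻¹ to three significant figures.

0.0149 μM⁻¹·s⁻¹

kcat = Vmax/[E]total = 1.88/2.68 = 0.701 s⁻¹.
kcat/Km = 0.701/47.0 = 0.0149 μM⁻¹·s⁻¹.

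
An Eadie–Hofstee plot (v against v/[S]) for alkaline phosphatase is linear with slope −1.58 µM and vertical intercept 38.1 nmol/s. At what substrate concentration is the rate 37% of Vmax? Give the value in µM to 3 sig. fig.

0.928 µM

The Eadie–Hofstee slope gives Km = 1.58 µM (slope = −Km).
v/Vmax = [S]/(Km+[S]) = 0.37 ⇒ [S] = Km·0.37/(1−0.37) = 1.58 × 0.5873 = 0.928 µM.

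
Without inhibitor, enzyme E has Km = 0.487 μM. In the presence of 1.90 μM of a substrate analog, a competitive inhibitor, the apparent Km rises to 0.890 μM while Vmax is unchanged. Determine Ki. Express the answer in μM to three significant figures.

Competitive: Km,app = α·Km with α = 1 + [I]/Ki.
α = Km,app/Km = 0.890/0.487 = 1.828.
Ki = [I]/(α − 1) = 1.90/0.8275 = 2.30 μM.

2.30 μM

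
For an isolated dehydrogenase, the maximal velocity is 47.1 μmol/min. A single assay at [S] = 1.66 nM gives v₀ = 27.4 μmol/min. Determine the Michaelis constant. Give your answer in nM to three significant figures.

v/Vmax = 27.4/47.1 = 0.5817 = [S]/(Km+[S]).
So Km + [S] = [S]/0.5817 = 2.854 nM, giving Km = 2.854 − 1.66 = 1.19 nM.

1.19 nM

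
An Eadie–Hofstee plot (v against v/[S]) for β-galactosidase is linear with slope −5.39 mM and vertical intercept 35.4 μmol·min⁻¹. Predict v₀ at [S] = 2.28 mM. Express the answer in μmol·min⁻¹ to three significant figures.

In the Eadie–Hofstee form v = Vmax − Km·(v/[S]), the slope is −Km and the intercept is Vmax, so Km = 5.39 mM and Vmax = 35.4 μmol·min⁻¹.
v = 35.4 × 2.28/(5.39 + 2.28) = 10.5 μmol·min⁻¹.

10.5 μmol·min⁻¹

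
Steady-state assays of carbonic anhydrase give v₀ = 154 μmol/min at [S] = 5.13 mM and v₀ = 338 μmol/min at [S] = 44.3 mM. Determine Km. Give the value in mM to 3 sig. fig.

In reciprocal form, 1/v = (Km/Vmax)·(1/[S]) + 1/Vmax. The two points give (1/[S], 1/v) = (0.1949, 0.006494) and (0.02257, 0.002959).
Slope = (0.006494 − 0.002959)/(0.1949 − 0.02257) = 0.02051; intercept = 0.006494 − 0.02051×0.1949 = 0.002496.
Vmax = 1/intercept = 401 μmol/min; Km = slope × Vmax = 0.02051 × 401 = 8.22 mM.

8.22 mM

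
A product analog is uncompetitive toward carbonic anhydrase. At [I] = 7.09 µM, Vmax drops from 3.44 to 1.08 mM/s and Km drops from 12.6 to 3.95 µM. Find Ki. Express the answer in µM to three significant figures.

3.24 µM

Uncompetitive: Vmax,app = Vmax/α (and Km,app = Km/α) with α = 1 + [I]/Ki.
α = Vmax/Vmax,app = 3.44/1.08 = 3.185.
Ki = [I]/(α − 1) = 7.09/2.185 = 3.24 µM.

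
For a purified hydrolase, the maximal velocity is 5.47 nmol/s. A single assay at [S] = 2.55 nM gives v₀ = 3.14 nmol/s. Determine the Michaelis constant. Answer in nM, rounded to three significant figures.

From v = Vmax[S]/(Km+[S]), Km = [S](Vmax − v)/v.
Km = 2.55 × (5.47 − 3.14) / 3.14 = 5.941/3.14 = 1.89 nM.

1.89 nM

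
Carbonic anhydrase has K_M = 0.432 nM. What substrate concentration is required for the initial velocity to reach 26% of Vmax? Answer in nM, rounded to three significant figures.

v/Vmax = [S]/(Km+[S]) = 0.26, so [S] = Km·0.26/(1 − 0.26) = 0.432 × 0.3514.
[S] = 0.152 nM.

0.152 nM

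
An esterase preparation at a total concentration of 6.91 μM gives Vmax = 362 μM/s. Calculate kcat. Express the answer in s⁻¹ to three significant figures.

kcat = Vmax/[E]total = 362 μM/s / 6.91 μM = 52.4 s⁻¹.

52.4 s⁻¹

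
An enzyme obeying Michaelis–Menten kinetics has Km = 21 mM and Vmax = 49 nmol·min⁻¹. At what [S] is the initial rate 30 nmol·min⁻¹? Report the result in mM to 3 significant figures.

Rearranging v = Vmax[S]/(Km+[S]) gives [S] = Km·v/(Vmax − v).
[S] = 21 × 30 / (49 − 30) = 630.0/19.00 = 33.2 mM.

33.2 mM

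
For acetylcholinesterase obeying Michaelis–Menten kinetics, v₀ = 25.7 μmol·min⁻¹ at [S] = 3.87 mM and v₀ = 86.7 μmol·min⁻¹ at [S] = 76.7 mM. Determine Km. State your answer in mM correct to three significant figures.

From v = Vmax[S]/(Km+[S]), each point gives Vmax = v(Km+[S])/[S].
Equating: 25.7(Km+3.87)/3.87 = 86.7(Km+76.7)/76.7.
6.641·Km + 25.7 = 1.130·Km + 86.7, so (6.641 − 1.130)·Km = 86.7 − 25.7.
Km = 61.00/5.510 = 11.1 mM; then Vmax = 25.7(11.1+3.87)/3.87 = 99.2 μmol·min⁻¹.

11.1 mM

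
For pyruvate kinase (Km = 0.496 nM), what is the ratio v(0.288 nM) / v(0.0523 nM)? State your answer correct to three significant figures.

3.85

Since Vmax cancels, v₂/v₁ = [S]₂(Km+[S]₁) / [S]₁(Km+[S]₂).
= 0.288×(0.496+0.0523) / (0.0523×(0.496+0.288)) = 0.1579/0.04100 = 3.85.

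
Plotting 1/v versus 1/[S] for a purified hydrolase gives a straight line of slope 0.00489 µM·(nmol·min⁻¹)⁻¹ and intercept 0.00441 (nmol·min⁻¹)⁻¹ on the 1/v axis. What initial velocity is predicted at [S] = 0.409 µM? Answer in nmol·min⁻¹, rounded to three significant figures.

61.1 nmol·min⁻¹

The y-intercept is 1/Vmax, so Vmax = 1/0.00441 = 227 nmol·min⁻¹.
The slope is Km/Vmax, so Km = 0.00489 × 227 = 1.11 µM.
Then v = 227 × 0.409/(1.11 + 0.409) = 61.1 nmol·min⁻¹.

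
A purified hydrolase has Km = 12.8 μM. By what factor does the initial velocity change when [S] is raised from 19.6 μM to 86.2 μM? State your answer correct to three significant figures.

1.44

Since Vmax cancels, v₂/v₁ = [S]₂(Km+[S]₁) / [S]₁(Km+[S]₂).
= 86.2×(12.8+19.6) / (19.6×(12.8+86.2)) = 2793/1940 = 1.44.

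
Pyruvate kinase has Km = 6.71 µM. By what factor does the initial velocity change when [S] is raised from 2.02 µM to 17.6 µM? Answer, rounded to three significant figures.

Since Vmax cancels, v₂/v₁ = [S]₂(Km+[S]₁) / [S]₁(Km+[S]₂).
= 17.6×(6.71+2.02) / (2.02×(6.71+17.6)) = 153.6/49.11 = 3.13.

3.13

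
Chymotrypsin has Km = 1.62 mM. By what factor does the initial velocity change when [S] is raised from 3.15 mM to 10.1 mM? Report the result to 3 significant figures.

1.30

Since Vmax cancels, v₂/v₁ = [S]₂(Km+[S]₁) / [S]₁(Km+[S]₂).
= 10.1×(1.62+3.15) / (3.15×(1.62+10.1)) = 48.18/36.92 = 1.30.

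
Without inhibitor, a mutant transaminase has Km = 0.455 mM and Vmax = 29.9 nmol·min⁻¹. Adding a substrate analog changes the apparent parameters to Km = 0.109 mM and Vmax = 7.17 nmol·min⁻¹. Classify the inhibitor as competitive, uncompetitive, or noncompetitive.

uncompetitive

Both Km and Vmax decrease by the same factor (~4.17-fold) — characteristic of uncompetitive inhibition.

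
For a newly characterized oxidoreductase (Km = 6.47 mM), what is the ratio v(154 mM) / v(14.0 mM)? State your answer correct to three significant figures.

The fractional saturations are [S]/(Km+[S]) = 14.0/20.47 = 0.6839 and 154/160.5 = 0.9597.
v₂/v₁ is just their ratio: 0.9597/0.6839 = 1.40.

1.40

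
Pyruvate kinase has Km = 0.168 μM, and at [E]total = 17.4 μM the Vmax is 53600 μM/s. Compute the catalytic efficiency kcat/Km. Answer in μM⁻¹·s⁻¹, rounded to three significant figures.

18300 μM⁻¹·s⁻¹

kcat = Vmax/[E]total = 53600/17.4 = 3080 s⁻¹.
kcat/Km = 3080/0.168 = 18300 μM⁻¹·s⁻¹.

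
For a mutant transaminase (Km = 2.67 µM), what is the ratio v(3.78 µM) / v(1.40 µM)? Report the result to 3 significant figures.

The fractional saturations are [S]/(Km+[S]) = 1.40/4.070 = 0.3440 and 3.78/6.450 = 0.5860.
v₂/v₁ is just their ratio: 0.5860/0.3440 = 1.70.

1.70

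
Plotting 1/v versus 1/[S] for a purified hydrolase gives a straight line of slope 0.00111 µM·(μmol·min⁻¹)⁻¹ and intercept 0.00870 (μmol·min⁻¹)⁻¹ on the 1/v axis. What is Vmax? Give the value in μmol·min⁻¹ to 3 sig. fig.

115 μmol·min⁻¹

The y-intercept of a Lineweaver–Burk plot equals 1/Vmax, so Vmax = 1/0.00870 = 115 μmol·min⁻¹.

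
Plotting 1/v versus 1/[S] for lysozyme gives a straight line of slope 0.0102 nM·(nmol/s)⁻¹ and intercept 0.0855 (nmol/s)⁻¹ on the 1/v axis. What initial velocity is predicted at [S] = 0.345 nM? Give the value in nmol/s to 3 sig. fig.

The y-intercept is 1/Vmax, so Vmax = 1/0.0855 = 11.7 nmol/s.
The slope is Km/Vmax, so Km = 0.0102 × 11.7 = 0.119 nM.
Then v = 11.7 × 0.345/(0.119 + 0.345) = 8.69 nmol/s.

8.69 nmol/s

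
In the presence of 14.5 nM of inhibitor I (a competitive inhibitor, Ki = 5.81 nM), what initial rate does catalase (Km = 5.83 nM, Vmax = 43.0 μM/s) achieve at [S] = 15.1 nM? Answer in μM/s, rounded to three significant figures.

18.3 μM/s

With α = 1 + [I]/Ki = 1 + 14.5/5.81 = 3.496, the competitive rate law is v = Vmax[S] / (αKm + [S]).
v = 43.0×15.1 / (3.496×5.83 + 15.1) = 649.3/35.48 = 18.3 μM/s.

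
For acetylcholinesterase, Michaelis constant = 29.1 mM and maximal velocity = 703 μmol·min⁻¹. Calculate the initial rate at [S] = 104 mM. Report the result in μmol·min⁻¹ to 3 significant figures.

549 μmol·min⁻¹

v = Vmax·[S]/(Km + [S]) = 703 × 104 / (29.1 + 104)
  = 73110 / 133.1 = 549 μmol·min⁻¹.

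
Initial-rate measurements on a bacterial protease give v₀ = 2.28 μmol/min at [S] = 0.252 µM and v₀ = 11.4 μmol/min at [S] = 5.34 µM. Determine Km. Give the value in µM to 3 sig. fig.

From v = Vmax[S]/(Km+[S]), each point gives Vmax = v(Km+[S])/[S].
Equating: 2.28(Km+0.252)/0.252 = 11.4(Km+5.34)/5.34.
9.048·Km + 2.28 = 2.135·Km + 11.4, so (9.048 − 2.135)·Km = 11.4 − 2.28.
Km = 9.120/6.913 = 1.32 µM; then Vmax = 2.28(1.32+0.252)/0.252 = 14.2 μmol/min.

1.32 µM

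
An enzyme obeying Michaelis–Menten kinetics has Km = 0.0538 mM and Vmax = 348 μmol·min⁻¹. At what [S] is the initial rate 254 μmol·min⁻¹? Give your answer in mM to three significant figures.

Rearranging v = Vmax[S]/(Km+[S]) gives [S] = Km·v/(Vmax − v).
[S] = 0.0538 × 254 / (348 − 254) = 13.67/94.00 = 0.145 mM.

0.145 mM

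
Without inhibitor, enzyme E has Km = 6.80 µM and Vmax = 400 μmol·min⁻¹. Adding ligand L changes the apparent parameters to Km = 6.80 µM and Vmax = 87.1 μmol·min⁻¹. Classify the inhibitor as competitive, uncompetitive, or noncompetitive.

Vmax decreases (400 → 87.1 μmol·min⁻¹) while Km is unchanged — pure noncompetitive inhibition.

noncompetitive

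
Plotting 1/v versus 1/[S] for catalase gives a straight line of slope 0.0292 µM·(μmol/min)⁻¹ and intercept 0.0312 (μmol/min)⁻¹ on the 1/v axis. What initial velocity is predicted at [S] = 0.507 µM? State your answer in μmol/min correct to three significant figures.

11.3 μmol/min

The y-intercept is 1/Vmax, so Vmax = 1/0.0312 = 32.1 μmol/min.
The slope is Km/Vmax, so Km = 0.0292 × 32.1 = 0.936 µM.
Then v = 32.1 × 0.507/(0.936 + 0.507) = 11.3 μmol/min.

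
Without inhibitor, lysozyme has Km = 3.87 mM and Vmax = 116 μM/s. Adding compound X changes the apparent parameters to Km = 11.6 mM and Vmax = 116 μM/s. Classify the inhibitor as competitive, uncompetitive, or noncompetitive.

competitive

Km increases (3.87 → 11.6 mM) while Vmax is unchanged — the hallmark of competitive inhibition.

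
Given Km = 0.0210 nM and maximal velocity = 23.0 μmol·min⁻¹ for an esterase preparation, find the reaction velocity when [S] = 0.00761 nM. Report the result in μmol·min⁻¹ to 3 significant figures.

6.12 μmol·min⁻¹

v = Vmax·[S]/(Km + [S]) = 23.0 × 0.00761 / (0.0210 + 0.00761)
  = 0.1750 / 0.02861 = 6.12 μmol·min⁻¹.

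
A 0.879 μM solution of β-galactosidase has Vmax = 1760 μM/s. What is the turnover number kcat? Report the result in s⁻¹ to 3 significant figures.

2000 s⁻¹

kcat = Vmax/[E]total = 1760 μM/s / 0.879 μM = 2000 s⁻¹.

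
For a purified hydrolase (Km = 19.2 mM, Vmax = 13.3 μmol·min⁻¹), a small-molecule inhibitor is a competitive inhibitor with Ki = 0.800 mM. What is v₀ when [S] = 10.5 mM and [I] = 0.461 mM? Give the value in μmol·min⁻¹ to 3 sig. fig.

3.43 μmol·min⁻¹

α = 1 + [I]/Ki = 1 + 0.461/0.800 = 1.576.
For a competitive inhibitor, Vmax is unchanged and the apparent Km becomes α·Km: Km,app = 30.3 mM, Vmax,app = 13.3 μmol·min⁻¹.
v = Vmax,app·[S]/(Km,app + [S]) = 13.3 × 10.5/(30.3 + 10.5) = 3.43 μmol·min⁻¹.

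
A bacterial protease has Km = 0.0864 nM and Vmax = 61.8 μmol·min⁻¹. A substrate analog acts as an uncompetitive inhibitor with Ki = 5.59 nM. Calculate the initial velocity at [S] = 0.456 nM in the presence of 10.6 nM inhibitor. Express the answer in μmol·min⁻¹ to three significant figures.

α = 1 + [I]/Ki = 1 + 10.6/5.59 = 2.896.
For an uncompetitive inhibitor, both parameters are divided by α, giving Vmax/α and Km/α: Km,app = 0.0298 nM, Vmax,app = 21.3 μmol·min⁻¹.
v = Vmax,app·[S]/(Km,app + [S]) = 21.3 × 0.456/(0.0298 + 0.456) = 20.0 μmol·min⁻¹.

20.0 μmol·min⁻¹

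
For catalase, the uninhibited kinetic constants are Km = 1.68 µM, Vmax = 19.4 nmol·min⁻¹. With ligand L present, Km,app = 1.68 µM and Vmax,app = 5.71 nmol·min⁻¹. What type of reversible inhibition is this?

Vmax decreases (19.4 → 5.71 nmol·min⁻¹) while Km is unchanged — pure noncompetitive inhibition.

noncompetitive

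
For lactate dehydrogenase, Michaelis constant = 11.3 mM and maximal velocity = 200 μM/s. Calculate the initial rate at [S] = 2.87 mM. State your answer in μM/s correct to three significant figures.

[S]/(Km+[S]) = 2.87/14.17 = 0.2025, the fractional saturation.
v = 0.2025 × Vmax = 0.2025 × 200 = 40.5 μM/s.

40.5 μM/s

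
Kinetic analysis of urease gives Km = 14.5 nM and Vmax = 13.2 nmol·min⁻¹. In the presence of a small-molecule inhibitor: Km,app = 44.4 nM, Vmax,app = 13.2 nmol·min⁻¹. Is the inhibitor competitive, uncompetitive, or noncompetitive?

competitive

Km increases (14.5 → 44.4 nM) while Vmax is unchanged — the hallmark of competitive inhibition.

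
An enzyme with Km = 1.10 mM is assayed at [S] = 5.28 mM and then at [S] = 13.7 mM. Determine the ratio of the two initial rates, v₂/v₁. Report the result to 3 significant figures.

Since Vmax cancels, v₂/v₁ = [S]₂(Km+[S]₁) / [S]₁(Km+[S]₂).
= 13.7×(1.10+5.28) / (5.28×(1.10+13.7)) = 87.41/78.14 = 1.12.

1.12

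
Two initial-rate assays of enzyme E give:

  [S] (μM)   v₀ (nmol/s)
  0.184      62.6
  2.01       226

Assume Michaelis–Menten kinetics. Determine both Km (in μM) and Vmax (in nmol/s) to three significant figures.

From v = Vmax[S]/(Km+[S]), each point gives Vmax = v(Km+[S])/[S].
Equating: 62.6(Km+0.184)/0.184 = 226(Km+2.01)/2.01.
340.2·Km + 62.6 = 112.4·Km + 226, so (340.2 − 112.4)·Km = 226 − 62.6.
Km = 163.4/227.8 = 0.717 μM; then Vmax = 62.6(0.717+0.184)/0.184 = 307 nmol/s.

Km = 0.717 μM; Vmax = 307 nmol/s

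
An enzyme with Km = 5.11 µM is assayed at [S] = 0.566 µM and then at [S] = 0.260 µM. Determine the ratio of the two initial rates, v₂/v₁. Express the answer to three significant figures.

The fractional saturations are [S]/(Km+[S]) = 0.566/5.676 = 0.09972 and 0.260/5.370 = 0.04842.
v₂/v₁ is just their ratio: 0.04842/0.09972 = 0.486.

0.486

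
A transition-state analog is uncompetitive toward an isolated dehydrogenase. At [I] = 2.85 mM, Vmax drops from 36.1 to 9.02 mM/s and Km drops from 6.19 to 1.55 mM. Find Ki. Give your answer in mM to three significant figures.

0.949 mM

Uncompetitive: Vmax,app = Vmax/α (and Km,app = Km/α) with α = 1 + [I]/Ki.
α = Vmax/Vmax,app = 36.1/9.02 = 4.002.
Since α = 1 + [I]/Ki, [I]/Ki = 4.002 − 1 = 3.002 and Ki = 2.85/3.002 = 0.949 mM.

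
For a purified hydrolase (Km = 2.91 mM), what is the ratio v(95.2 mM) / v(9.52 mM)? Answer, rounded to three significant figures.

1.27

Since Vmax cancels, v₂/v₁ = [S]₂(Km+[S]₁) / [S]₁(Km+[S]₂).
= 95.2×(2.91+9.52) / (9.52×(2.91+95.2)) = 1183/934.0 = 1.27.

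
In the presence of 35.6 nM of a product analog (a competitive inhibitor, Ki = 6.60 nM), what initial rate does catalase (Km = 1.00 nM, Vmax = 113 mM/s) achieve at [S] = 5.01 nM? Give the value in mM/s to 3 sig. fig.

α = 1 + [I]/Ki = 1 + 35.6/6.60 = 6.394.
For a competitive inhibitor, Vmax is unchanged and the apparent Km becomes α·Km: Km,app = 6.39 nM, Vmax,app = 113 mM/s.
v = Vmax,app·[S]/(Km,app + [S]) = 113 × 5.01/(6.39 + 5.01) = 49.6 mM/s.

49.6 mM/s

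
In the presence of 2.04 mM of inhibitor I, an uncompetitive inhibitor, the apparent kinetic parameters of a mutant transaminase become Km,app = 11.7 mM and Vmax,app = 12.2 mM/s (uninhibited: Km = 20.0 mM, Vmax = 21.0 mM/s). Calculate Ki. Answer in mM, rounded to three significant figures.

2.83 mM

Uncompetitive: Vmax,app = Vmax/α (and Km,app = Km/α) with α = 1 + [I]/Ki.
α = Vmax/Vmax,app = 21.0/12.2 = 1.721.
Since α = 1 + [I]/Ki, [I]/Ki = 1.721 − 1 = 0.7213 and Ki = 2.04/0.7213 = 2.83 mM.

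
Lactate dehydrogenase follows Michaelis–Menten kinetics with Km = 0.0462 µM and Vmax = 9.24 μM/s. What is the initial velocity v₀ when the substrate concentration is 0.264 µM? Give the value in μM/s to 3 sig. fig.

v = Vmax·[S]/(Km + [S]) = 9.24 × 0.264 / (0.0462 + 0.264)
  = 2.439 / 0.3102 = 7.86 μM/s.

7.86 μM/s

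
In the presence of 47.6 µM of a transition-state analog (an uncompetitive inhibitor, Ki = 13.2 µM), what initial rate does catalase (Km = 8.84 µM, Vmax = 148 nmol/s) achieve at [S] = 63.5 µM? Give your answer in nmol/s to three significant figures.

31.2 nmol/s

α = 1 + [I]/Ki = 1 + 47.6/13.2 = 4.606.
For an uncompetitive inhibitor, both parameters are divided by α, giving Vmax/α and Km/α: Km,app = 1.92 µM, Vmax,app = 32.1 nmol/s.
v = Vmax,app·[S]/(Km,app + [S]) = 32.1 × 63.5/(1.92 + 63.5) = 31.2 nmol/s.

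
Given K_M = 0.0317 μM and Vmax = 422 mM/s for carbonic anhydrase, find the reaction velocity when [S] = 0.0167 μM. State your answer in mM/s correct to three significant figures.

146 mM/s

v = Vmax·[S]/(Km + [S]) = 422 × 0.0167 / (0.0317 + 0.0167)
  = 7.047 / 0.04840 = 146 mM/s.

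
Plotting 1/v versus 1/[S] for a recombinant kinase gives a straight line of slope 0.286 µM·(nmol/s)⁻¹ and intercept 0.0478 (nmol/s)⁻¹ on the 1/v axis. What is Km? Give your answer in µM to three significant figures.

y-intercept = 1/Vmax ⇒ Vmax = 20.9 nmol/s; slope = Km/Vmax ⇒ Km = slope × Vmax.
Km = 0.286 × 20.9 = 5.98 µM.

5.98 µM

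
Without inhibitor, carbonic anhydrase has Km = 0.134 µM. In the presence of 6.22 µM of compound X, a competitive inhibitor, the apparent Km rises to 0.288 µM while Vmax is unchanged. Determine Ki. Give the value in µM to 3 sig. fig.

5.41 µM

Competitive: Km,app = α·Km with α = 1 + [I]/Ki.
α = Km,app/Km = 0.288/0.134 = 2.149.
Ki = [I]/(α − 1) = 6.22/1.149 = 5.41 µM.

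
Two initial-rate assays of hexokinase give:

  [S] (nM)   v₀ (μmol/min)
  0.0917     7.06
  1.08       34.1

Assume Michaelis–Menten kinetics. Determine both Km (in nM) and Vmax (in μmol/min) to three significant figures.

In reciprocal form, 1/v = (Km/Vmax)·(1/[S]) + 1/Vmax. The two points give (1/[S], 1/v) = (10.91, 0.1416) and (0.9259, 0.02933).
Slope = (0.1416 − 0.02933)/(10.91 − 0.9259) = 0.01126; intercept = 0.1416 − 0.01126×10.91 = 0.01890.
Vmax = 1/intercept = 52.9 μmol/min; Km = slope × Vmax = 0.01126 × 52.9 = 0.595 nM.

Km = 0.595 nM; Vmax = 52.9 μmol/min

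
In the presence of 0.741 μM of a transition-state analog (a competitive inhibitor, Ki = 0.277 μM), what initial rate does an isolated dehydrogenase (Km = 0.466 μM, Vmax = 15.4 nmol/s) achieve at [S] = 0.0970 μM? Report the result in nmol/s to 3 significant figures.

0.825 nmol/s

With α = 1 + [I]/Ki = 1 + 0.741/0.277 = 3.675, the competitive rate law is v = Vmax[S] / (αKm + [S]).
v = 15.4×0.0970 / (3.675×0.466 + 0.0970) = 1.494/1.810 = 0.825 nmol/s.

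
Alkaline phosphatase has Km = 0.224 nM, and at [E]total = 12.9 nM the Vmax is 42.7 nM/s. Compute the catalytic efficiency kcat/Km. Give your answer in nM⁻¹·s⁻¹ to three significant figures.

kcat = Vmax/[E]total = 42.7/12.9 = 3.31 s⁻¹.
kcat/Km = 3.31/0.224 = 14.8 nM⁻¹·s⁻¹.

14.8 nM⁻¹·s⁻¹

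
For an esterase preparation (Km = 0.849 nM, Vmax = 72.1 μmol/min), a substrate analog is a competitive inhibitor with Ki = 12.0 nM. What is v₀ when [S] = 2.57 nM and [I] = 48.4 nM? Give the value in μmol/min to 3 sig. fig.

27.1 μmol/min

α = 1 + [I]/Ki = 1 + 48.4/12.0 = 5.033.
For a competitive inhibitor, Vmax is unchanged and the apparent Km becomes α·Km: Km,app = 4.27 nM, Vmax,app = 72.1 μmol/min.
v = Vmax,app·[S]/(Km,app + [S]) = 72.1 × 2.57/(4.27 + 2.57) = 27.1 μmol/min.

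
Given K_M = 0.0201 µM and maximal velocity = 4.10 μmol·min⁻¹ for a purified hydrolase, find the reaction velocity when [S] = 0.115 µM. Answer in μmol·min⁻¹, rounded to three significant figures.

3.49 μmol·min⁻¹

v = Vmax·[S]/(Km + [S]) = 4.10 × 0.115 / (0.0201 + 0.115)
  = 0.4715 / 0.1351 = 3.49 μmol·min⁻¹.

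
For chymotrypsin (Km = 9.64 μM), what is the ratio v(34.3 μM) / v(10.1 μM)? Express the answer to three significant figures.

The fractional saturations are [S]/(Km+[S]) = 10.1/19.74 = 0.5117 and 34.3/43.94 = 0.7806.
v₂/v₁ is just their ratio: 0.7806/0.5117 = 1.53.

1.53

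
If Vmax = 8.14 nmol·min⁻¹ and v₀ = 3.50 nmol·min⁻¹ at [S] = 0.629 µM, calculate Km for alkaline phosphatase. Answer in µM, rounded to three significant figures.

v/Vmax = 3.50/8.14 = 0.4300 = [S]/(Km+[S]).
So Km + [S] = [S]/0.4300 = 1.463 µM, giving Km = 1.463 − 0.629 = 0.834 µM.

0.834 µM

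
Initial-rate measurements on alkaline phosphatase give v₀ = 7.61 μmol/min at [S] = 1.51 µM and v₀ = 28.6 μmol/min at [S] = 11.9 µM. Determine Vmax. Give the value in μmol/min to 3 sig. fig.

47.7 μmol/min

In reciprocal form, 1/v = (Km/Vmax)·(1/[S]) + 1/Vmax. The two points give (1/[S], 1/v) = (0.6623, 0.1314) and (0.08403, 0.03497).
Slope = (0.1314 − 0.03497)/(0.6623 − 0.08403) = 0.1668; intercept = 0.1314 − 0.1668×0.6623 = 0.02095.
Vmax = 1/intercept = 47.7 μmol/min; Km = slope × Vmax = 0.1668 × 47.7 = 7.96 µM.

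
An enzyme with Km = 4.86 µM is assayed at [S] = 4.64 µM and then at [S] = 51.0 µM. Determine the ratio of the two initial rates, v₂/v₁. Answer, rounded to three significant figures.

1.87

The fractional saturations are [S]/(Km+[S]) = 4.64/9.500 = 0.4884 and 51.0/55.86 = 0.9130.
v₂/v₁ is just their ratio: 0.9130/0.4884 = 1.87.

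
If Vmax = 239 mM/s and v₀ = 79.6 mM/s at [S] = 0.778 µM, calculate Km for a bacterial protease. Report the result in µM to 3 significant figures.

From v = Vmax[S]/(Km+[S]), Km = [S](Vmax − v)/v.
Km = 0.778 × (239 − 79.6) / 79.6 = 124.0/79.6 = 1.56 µM.

1.56 µM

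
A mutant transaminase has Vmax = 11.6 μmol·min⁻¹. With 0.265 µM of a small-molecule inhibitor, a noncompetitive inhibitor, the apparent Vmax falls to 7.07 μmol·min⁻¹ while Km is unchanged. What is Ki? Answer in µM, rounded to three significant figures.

0.414 µM

Noncompetitive: Vmax,app = Vmax/α with α = 1 + [I]/Ki.
α = Vmax/Vmax,app = 11.6/7.07 = 1.641.
Ki = [I]/(α − 1) = 0.265/0.6407 = 0.414 µM.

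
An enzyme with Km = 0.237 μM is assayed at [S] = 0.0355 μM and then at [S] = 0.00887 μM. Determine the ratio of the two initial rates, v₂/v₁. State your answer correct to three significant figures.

Since Vmax cancels, v₂/v₁ = [S]₂(Km+[S]₁) / [S]₁(Km+[S]₂).
= 0.00887×(0.237+0.0355) / (0.0355×(0.237+0.00887)) = 0.002417/0.008728 = 0.277.

0.277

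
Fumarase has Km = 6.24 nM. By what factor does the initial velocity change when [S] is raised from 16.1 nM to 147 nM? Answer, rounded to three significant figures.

1.33

Since Vmax cancels, v₂/v₁ = [S]₂(Km+[S]₁) / [S]₁(Km+[S]₂).
= 147×(6.24+16.1) / (16.1×(6.24+147)) = 3284/2467 = 1.33.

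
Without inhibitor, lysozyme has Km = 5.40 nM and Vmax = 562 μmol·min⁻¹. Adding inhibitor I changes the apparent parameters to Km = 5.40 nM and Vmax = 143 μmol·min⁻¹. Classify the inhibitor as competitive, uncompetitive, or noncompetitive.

Vmax decreases (562 → 143 μmol·min⁻¹) while Km is unchanged — pure noncompetitive inhibition.

noncompetitive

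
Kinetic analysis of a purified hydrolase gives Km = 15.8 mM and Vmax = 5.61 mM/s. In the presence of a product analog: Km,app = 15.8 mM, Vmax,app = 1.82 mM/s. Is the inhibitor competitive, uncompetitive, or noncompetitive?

noncompetitive

Vmax decreases (5.61 → 1.82 mM/s) while Km is unchanged — pure noncompetitive inhibition.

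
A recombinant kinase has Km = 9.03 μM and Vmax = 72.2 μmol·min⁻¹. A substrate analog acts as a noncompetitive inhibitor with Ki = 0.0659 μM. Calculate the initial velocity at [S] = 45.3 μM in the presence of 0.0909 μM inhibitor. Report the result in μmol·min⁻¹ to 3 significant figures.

With α = 1 + [I]/Ki = 1 + 0.0909/0.0659 = 2.379, the noncompetitive rate law is v = (Vmax/α)·[S] / (Km + [S]).
v = (72.2/2.379)×45.3 / (9.03 + 45.3) = 1375/54.33 = 25.3 μmol·min⁻¹.

25.3 μmol·min⁻¹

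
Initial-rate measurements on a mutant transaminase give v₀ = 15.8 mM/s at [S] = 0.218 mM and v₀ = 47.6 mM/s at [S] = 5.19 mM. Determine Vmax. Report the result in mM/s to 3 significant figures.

From v = Vmax[S]/(Km+[S]), each point gives Vmax = v(Km+[S])/[S].
Equating: 15.8(Km+0.218)/0.218 = 47.6(Km+5.19)/5.19.
72.48·Km + 15.8 = 9.171·Km + 47.6, so (72.48 − 9.171)·Km = 47.6 − 15.8.
Km = 31.80/63.31 = 0.502 mM; then Vmax = 15.8(0.502+0.218)/0.218 = 52.2 mM/s.

52.2 mM/s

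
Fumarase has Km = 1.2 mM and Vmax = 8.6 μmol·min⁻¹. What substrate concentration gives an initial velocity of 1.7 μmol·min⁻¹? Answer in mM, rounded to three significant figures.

Rearranging v = Vmax[S]/(Km+[S]) gives [S] = Km·v/(Vmax − v).
[S] = 1.2 × 1.7 / (8.6 − 1.7) = 2.040/6.900 = 0.296 mM.

0.296 mM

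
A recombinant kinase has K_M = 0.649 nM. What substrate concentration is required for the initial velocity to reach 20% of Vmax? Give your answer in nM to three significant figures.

v/Vmax = [S]/(Km+[S]) = 0.2, so [S] = Km·0.2/(1 − 0.2) = 0.649 × 0.2500.
[S] = 0.162 nM.

0.162 nM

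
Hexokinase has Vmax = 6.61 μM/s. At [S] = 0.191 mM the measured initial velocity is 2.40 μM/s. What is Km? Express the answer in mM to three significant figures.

0.335 mM

v/Vmax = 2.40/6.61 = 0.3631 = [S]/(Km+[S]).
So Km + [S] = [S]/0.3631 = 0.5260 mM, giving Km = 0.5260 − 0.191 = 0.335 mM.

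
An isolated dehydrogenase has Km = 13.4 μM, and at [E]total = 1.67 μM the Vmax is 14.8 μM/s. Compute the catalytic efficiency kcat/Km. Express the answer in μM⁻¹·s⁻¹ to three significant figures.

kcat = Vmax/[E]total = 14.8/1.67 = 8.86 s⁻¹.
kcat/Km = 8.86/13.4 = 0.661 μM⁻¹·s⁻¹.

0.661 μM⁻¹·s⁻¹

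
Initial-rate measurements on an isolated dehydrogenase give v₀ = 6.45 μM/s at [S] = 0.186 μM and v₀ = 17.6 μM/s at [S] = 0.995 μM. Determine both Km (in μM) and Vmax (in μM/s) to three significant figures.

Km = 0.656 μM; Vmax = 29.2 μM/s

From v = Vmax[S]/(Km+[S]), each point gives Vmax = v(Km+[S])/[S].
Equating: 6.45(Km+0.186)/0.186 = 17.6(Km+0.995)/0.995.
34.68·Km + 6.45 = 17.69·Km + 17.6, so (34.68 − 17.69)·Km = 17.6 − 6.45.
Km = 11.15/16.99 = 0.656 μM; then Vmax = 6.45(0.656+0.186)/0.186 = 29.2 μM/s.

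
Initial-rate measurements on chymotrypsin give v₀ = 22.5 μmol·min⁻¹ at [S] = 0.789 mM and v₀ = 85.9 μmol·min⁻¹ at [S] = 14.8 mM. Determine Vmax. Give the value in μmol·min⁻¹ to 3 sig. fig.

102 μmol·min⁻¹

From v = Vmax[S]/(Km+[S]), each point gives Vmax = v(Km+[S])/[S].
Equating: 22.5(Km+0.789)/0.789 = 85.9(Km+14.8)/14.8.
28.52·Km + 22.5 = 5.804·Km + 85.9, so (28.52 − 5.804)·Km = 85.9 − 22.5.
Km = 63.40/22.71 = 2.79 mM; then Vmax = 22.5(2.79+0.789)/0.789 = 102 μmol·min⁻¹.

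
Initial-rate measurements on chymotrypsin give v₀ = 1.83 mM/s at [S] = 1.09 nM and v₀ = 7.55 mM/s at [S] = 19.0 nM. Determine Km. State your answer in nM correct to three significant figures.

From v = Vmax[S]/(Km+[S]), each point gives Vmax = v(Km+[S])/[S].
Equating: 1.83(Km+1.09)/1.09 = 7.55(Km+19.0)/19.0.
1.679·Km + 1.83 = 0.3974·Km + 7.55, so (1.679 − 0.3974)·Km = 7.55 − 1.83.
Km = 5.720/1.282 = 4.46 nM; then Vmax = 1.83(4.46+1.09)/1.09 = 9.32 mM/s.

4.46 nM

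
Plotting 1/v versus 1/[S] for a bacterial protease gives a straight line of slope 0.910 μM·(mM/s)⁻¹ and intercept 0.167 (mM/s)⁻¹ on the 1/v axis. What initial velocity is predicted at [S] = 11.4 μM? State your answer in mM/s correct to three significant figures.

4.05 mM/s

The y-intercept is 1/Vmax, so Vmax = 1/0.167 = 5.99 mM/s.
The slope is Km/Vmax, so Km = 0.910 × 5.99 = 5.45 μM.
Then v = 5.99 × 11.4/(5.45 + 11.4) = 4.05 mM/s.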